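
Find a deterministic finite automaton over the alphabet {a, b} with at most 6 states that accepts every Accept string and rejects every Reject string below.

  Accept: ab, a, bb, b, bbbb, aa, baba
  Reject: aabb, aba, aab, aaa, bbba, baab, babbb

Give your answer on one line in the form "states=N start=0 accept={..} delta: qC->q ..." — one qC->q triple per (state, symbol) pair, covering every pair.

states=5 start=0 accept={1,2,3} delta: 0a->1 0b->1 1a->2 1b->3 2a->4 2b->4 3a->0 3b->3 4a->1 4b->4

Grow the machine one transition at a time. Run the examples from 0; the earliest place one falls off (shortest prefix, ties alphabetical) gets sent to the lowest-numbered state that keeps every Accept/Reject pair distinguishable — a pair clashes when both reach the same state with identical unread suffix — and to a fresh state only if none does.
a: 0a undefined. 0a->0: no, ab/aab meet in 0 with "b" left. Open state 1: 0a->1.
b: 0b undefined. 0b->0: no, a/bbba meet in 1. 0b->1: ok.
aa: 1a undefined. 1a->0: no, ab/aabb meet in 1 with "b" left. 1a->1: no, ab/aab meet in 1 with "b" left. Open state 2: 1a->2.
ab: 1b undefined. 1b->0: no, a/aba meet in 1. 1b->1: no, aa/aba meet in 2. 1b->2: no, bbbb/aabb meet in 2 with "bb" left. Open state 3: 1b->3.
aaa: 2a undefined. 2a->0: no, a/baab meet in 1. 2a->1: no, ab/baab meet in 3. 2a->2: no, aa/aaa meet in 2. 2a->3: no, ab/aaa meet in 3. Open state 4: 2a->4.
aab: 2b undefined. 2b->0: no, ab/babbb meet in 3. 2b->1: no, ab/aabb meet in 3. 2b->2: no, aa/aabb meet in 2. 2b->3: no, ab/aab meet in 3. 2b->4: ok.
aba: 3a undefined. 3a->0: ok.
bbb: 3b undefined. 3b->0: no, a/bbba meet in 1. 3b->1: no, aa/bbba meet in 2. 3b->2: no, bbbb/aab meet in 4. 3b->3: ok.
aabb: 4b undefined. 4b->0: no, a/babbb meet in 1. 4b->1: no, ab/babbb meet in 3. 4b->2: no, aa/aabb meet in 2. 4b->3: no, ab/aabb meet in 3. 4b->4: ok.
baba: 4a undefined. 4a->0: no, baba/aba meet in 0. 4a->1: ok.
All examples now run through 5 states with every (state, symbol) defined. Accept strings end in {1,2,3}, Reject strings end in {0,4}; accept={1,2,3}.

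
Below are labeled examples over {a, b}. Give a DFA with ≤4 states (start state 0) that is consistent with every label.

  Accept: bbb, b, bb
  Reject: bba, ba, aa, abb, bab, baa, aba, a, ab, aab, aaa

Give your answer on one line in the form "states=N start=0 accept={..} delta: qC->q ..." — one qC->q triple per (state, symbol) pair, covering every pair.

Fold the examples into a partial DFA from state 0: repeatedly fix the first undefined (state, symbol) met by the shortest-then-alphabetical prefix, trying targets in increasing order and rejecting any under which an Accept and a Reject string meet in one state with the same remainder; add a state when all current targets are rejected. Accepting states are where Accept strings end.
a: 0a undefined. 0a->0: no, b/ab meet in 0 with "b" left. Open state 1: 0a->1.
b: 0b undefined. 0b->0: ok.
aa: 1a undefined. 1a->0: no, bbb/aa meet in 0. 1a->1: ok.
ab: 1b undefined. 1b->0: no, bbb/abb meet in 0. 1b->1: ok.
All examples now run through 2 states with every (state, symbol) defined. Accept strings end in {0}, Reject strings end in {1}; accept={0}.

states=2 start=0 accept={0} delta: 0a->1 0b->0 1a->1 1b->1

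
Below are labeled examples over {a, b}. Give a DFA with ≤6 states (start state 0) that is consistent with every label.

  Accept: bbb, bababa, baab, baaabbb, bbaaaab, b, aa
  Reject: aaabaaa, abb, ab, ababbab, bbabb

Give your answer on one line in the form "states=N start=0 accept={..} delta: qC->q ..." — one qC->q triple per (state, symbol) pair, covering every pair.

states=4 start=0 accept={0} delta: 0a->1 0b->0 1a->0 1b->2 2a->2 2b->3 3a->0 3b->0

State merging on the prefix tree: take the shortest (then alphabetical) example prefix whose next move is undefined and point that move at state 0, else 1, else 2, ...; a target is out if some Accept/Reject pair would then sit in one state with the same input left (inseparable). If every existing state is out, open a new one.
a: 0a undefined. 0a->0: no, b/ab meet in 0 with "b" left. Open state 1: 0a->1.
b: 0b undefined. 0b->0: ok.
aa: 1a undefined. 1a->0: ok.
ab: 1b undefined. 1b->0: no, bbb/abb meet in 0. 1b->1: no, bbb/aaabaaa meet in 0. Open state 2: 1b->2.
aba: 2a undefined. 2a->0: no, bbb/aaabaaa meet in 0. 2a->1: no, bababa/aaabaaa meet in 1. 2a->2: ok.
abb: 2b undefined. 2b->0: no, bbb/abb meet in 0. 2b->1: no, baaabbb/aaabaaa meet in 2. 2b->2: no, bababa/aaabaaa meet in 2. Open state 3: 2b->3.
ababb: 3b undefined. 3b->0: ok.
bababa: 3a undefined. 3a->0: ok.
All examples now run through 4 states with every (state, symbol) defined. Accept strings end in {0}, Reject strings end in {2,3}; accept={0}.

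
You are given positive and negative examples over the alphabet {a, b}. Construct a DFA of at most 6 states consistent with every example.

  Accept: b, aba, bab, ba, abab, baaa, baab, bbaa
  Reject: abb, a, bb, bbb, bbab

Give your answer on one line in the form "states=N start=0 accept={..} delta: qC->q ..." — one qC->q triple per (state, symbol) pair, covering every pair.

states=4 start=0 accept={1,2} delta: 0a->0 0b->1 1a->2 1b->3 2a->2 2b->1 3a->1 3b->0

State merging on the prefix tree: take the shortest (then alphabetical) example prefix whose next move is undefined and point that move at state 0, else 1, else 2, ...; a target is out if some Accept/Reject pair would then sit in one state with the same input left (inseparable). If every existing state is out, open a new one.
a: 0a undefined. 0a->0: ok.
b: 0b undefined. 0b->0: no, b/abb meet in 0. Open state 1: 0b->1.
ba: 1a undefined. 1a->0: no, aba/a meet in 0. 1a->1: no, bab/abb meet in 1 with "b" left. Open state 2: 1a->2.
bb: 1b undefined. 1b->0: no, b/bbb meet in 1. 1b->1: no, b/abb meet in 1. 1b->2: no, aba/abb meet in 2. Open state 3: 1b->3.
baa: 2a undefined. 2a->0: no, baaa/a meet in 0. 2a->1: no, baab/abb meet in 3. 2a->2: ok.
bab: 2b undefined. 2b->0: no, bab/a meet in 0. 2b->1: ok.
bba: 3a undefined. 3a->0: no, b/bbab meet in 1. 3a->1: ok.
bbb: 3b undefined. 3b->0: ok.
All examples now run through 4 states with every (state, symbol) defined. Accept strings end in {1,2}, Reject strings end in {0,3}; accept={1,2}.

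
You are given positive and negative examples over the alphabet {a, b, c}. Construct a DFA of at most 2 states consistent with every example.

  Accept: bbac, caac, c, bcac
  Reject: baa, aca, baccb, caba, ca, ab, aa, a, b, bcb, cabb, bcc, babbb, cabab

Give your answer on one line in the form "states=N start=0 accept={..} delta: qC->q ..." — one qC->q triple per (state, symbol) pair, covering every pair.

Fold the examples into a partial DFA from state 0: repeatedly fix the first undefined (state, symbol) met by the shortest-then-alphabetical prefix, trying targets in increasing order and rejecting any under which an Accept and a Reject string meet in one state with the same remainder; add a state when all current targets are rejected. Accepting states are where Accept strings end.
a: 0a undefined. 0a->0: ok.
b: 0b undefined. 0b->0: ok.
c: 0c undefined. 0c->0: no, bbac/baa meet in 0. Open state 1: 0c->1.
ca: 1a undefined. 1a->0: ok.
bcb: 1b undefined. 1b->0: ok.
bcc: 1c undefined. 1c->0: ok.
All examples now run through 2 states with every (state, symbol) defined. Accept strings end in {1}, Reject strings end in {0}; accept={1}.

states=2 start=0 accept={1} delta: 0a->0 0b->0 0c->1 1a->0 1b->0 1c->0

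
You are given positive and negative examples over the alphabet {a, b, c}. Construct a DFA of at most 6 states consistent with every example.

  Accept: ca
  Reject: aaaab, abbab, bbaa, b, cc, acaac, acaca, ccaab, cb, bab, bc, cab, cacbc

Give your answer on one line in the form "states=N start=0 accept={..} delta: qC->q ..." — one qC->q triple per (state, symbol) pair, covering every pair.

Grow the machine one transition at a time. Run the examples from 0; the earliest place one falls off (shortest prefix, ties alphabetical) gets sent to the lowest-numbered state that keeps every Accept/Reject pair distinguishable — a pair clashes when both reach the same state with identical unread suffix — and to a fresh state only if none does.
a: 0a undefined. 0a->0: ok.
b: 0b undefined. 0b->0: ok.
c: 0c undefined. 0c->0: no, ca/aaaab meet in 0. Open state 1: 0c->1.
ca: 1a undefined. 1a->0: no, ca/aaaab meet in 0. 1a->1: no, ca/bc meet in 1. Open state 2: 1a->2.
cb: 1b undefined. 1b->0: ok.
cc: 1c undefined. 1c->0: ok.
cab: 2b undefined. 2b->0: ok.
cac: 2c undefined. 2c->0: ok.
acaa: 2a undefined. 2a->0: ok.
All examples now run through 3 states with every (state, symbol) defined. Accept strings end in {2}, Reject strings end in {0,1}; accept={2}.

states=3 start=0 accept={2} delta: 0a->0 0b->0 0c->1 1a->2 1b->0 1c->0 2a->0 2b->0 2c->0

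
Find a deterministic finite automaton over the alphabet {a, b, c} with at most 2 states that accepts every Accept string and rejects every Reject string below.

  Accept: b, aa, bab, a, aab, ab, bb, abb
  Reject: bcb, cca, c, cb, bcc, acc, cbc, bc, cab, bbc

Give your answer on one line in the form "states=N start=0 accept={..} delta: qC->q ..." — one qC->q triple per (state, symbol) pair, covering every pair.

State merging on the prefix tree: take the shortest (then alphabetical) example prefix whose next move is undefined and point that move at state 0, else 1, else 2, ...; a target is out if some Accept/Reject pair would then sit in one state with the same input left (inseparable). If every existing state is out, open a new one.
a: 0a undefined. 0a->0: ok.
b: 0b undefined. 0b->0: ok.
c: 0c undefined. 0c->0: no, b/bcb meet in 0. Open state 1: 0c->1.
ca: 1a undefined. 1a->0: no, b/cab meet in 0. 1a->1: ok.
cb: 1b undefined. 1b->0: no, b/bcb meet in 0. 1b->1: ok.
cc: 1c undefined. 1c->0: no, b/cca meet in 0. 1c->1: ok.
All examples now run through 2 states with every (state, symbol) defined. Accept strings end in {0}, Reject strings end in {1}; accept={0}.

states=2 start=0 accept={0} delta: 0a->0 0b->0 0c->1 1a->1 1b->1 1c->1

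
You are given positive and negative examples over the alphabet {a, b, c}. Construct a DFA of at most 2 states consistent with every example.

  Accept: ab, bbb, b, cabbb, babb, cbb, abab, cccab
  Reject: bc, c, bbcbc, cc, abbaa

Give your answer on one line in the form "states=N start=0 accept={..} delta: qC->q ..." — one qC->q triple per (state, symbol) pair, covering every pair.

states=2 start=0 accept={1} delta: 0a->0 0b->1 0c->0 1a->0 1b->1 1c->0

State merging on the prefix tree: take the shortest (then alphabetical) example prefix whose next move is undefined and point that move at state 0, else 1, else 2, ...; a target is out if some Accept/Reject pair would then sit in one state with the same input left (inseparable). If every existing state is out, open a new one.
a: 0a undefined. 0a->0: ok.
b: 0b undefined. 0b->0: no, ab/abbaa meet in 0. Open state 1: 0b->1.
c: 0c undefined. 0c->0: ok.
ba: 1a undefined. 1a->0: ok.
bb: 1b undefined. 1b->0: no, babb/c meet in 0. 1b->1: ok.
bc: 1c undefined. 1c->0: ok.
All examples now run through 2 states with every (state, symbol) defined. Accept strings end in {1}, Reject strings end in {0}; accept={1}.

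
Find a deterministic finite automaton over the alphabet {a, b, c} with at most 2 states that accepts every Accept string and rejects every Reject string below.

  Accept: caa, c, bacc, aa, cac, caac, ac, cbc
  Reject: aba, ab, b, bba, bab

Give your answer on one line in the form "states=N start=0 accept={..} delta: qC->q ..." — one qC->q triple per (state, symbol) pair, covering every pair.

Fold the examples into a partial DFA from state 0: repeatedly fix the first undefined (state, symbol) met by the shortest-then-alphabetical prefix, trying targets in increasing order and rejecting any under which an Accept and a Reject string meet in one state with the same remainder; add a state when all current targets are rejected. Accepting states are where Accept strings end.
a: 0a undefined. 0a->0: ok.
b: 0b undefined. 0b->0: no, aa/aba meet in 0. Open state 1: 0b->1.
c: 0c undefined. 0c->0: ok.
ba: 1a undefined. 1a->0: no, caa/aba meet in 0. 1a->1: ok.
bb: 1b undefined. 1b->0: no, caa/bba meet in 0. 1b->1: ok.
bac: 1c undefined. 1c->0: ok.
All examples now run through 2 states with every (state, symbol) defined. Accept strings end in {0}, Reject strings end in {1}; accept={0}.

states=2 start=0 accept={0} delta: 0a->0 0b->1 0c->0 1a->1 1b->1 1c->0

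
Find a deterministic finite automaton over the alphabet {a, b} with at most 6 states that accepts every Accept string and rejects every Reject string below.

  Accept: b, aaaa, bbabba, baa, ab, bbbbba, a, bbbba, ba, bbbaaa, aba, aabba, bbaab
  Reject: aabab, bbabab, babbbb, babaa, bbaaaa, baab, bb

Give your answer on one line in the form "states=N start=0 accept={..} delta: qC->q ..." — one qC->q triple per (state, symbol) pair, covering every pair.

states=4 start=0 accept={0,1,3} delta: 0a->0 0b->1 1a->1 1b->2 2a->3 2b->0 3a->2 3b->1

State merging on the prefix tree: take the shortest (then alphabetical) example prefix whose next move is undefined and point that move at state 0, else 1, else 2, ...; a target is out if some Accept/Reject pair would then sit in one state with the same input left (inseparable). If every existing state is out, open a new one.
a: 0a undefined. 0a->0: ok.
b: 0b undefined. 0b->0: no, b/aabab meet in 0. Open state 1: 0b->1.
ba: 1a undefined. 1a->0: no, b/aabab meet in 1. 1a->1: ok.
bb: 1b undefined. 1b->0: no, b/babbbb meet in 1. 1b->1: no, b/aabab meet in 1. Open state 2: 1b->2.
bba: 2a undefined. 2a->0: no, aaaa/babaa meet in 0. 2a->1: no, b/babaa meet in 1. 2a->2: no, aabba/aabab meet in 2. Open state 3: 2a->3.
bbb: 2b undefined. 2b->0: ok.
bbaa: 3a undefined. 3a->0: no, aaaa/babaa meet in 0. 3a->1: no, b/babaa meet in 1. 3a->2: ok.
bbab: 3b undefined. 3b->0: no, b/bbabab meet in 1. 3b->1: ok.
All examples now run through 4 states with every (state, symbol) defined. Accept strings end in {0,1,3}, Reject strings end in {2}; accept={0,1,3}.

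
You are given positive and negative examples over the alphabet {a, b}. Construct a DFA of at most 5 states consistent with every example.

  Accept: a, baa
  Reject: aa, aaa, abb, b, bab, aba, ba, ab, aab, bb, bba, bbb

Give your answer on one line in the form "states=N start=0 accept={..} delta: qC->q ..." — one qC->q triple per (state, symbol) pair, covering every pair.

states=3 start=0 accept={1} delta: 0a->1 0b->2 1a->2 1b->2 2a->0 2b->2

State merging on the prefix tree: take the shortest (then alphabetical) example prefix whose next move is undefined and point that move at state 0, else 1, else 2, ...; a target is out if some Accept/Reject pair would then sit in one state with the same input left (inseparable). If every existing state is out, open a new one.
a: 0a undefined. 0a->0: no, a/aa meet in 0. Open state 1: 0a->1.
b: 0b undefined. 0b->0: no, a/ba meet in 1. 0b->1: no, a/b meet in 1. Open state 2: 0b->2.
aa: 1a undefined. 1a->0: no, a/aaa meet in 1. 1a->1: no, a/aa meet in 1. 1a->2: ok.
ab: 1b undefined. 1b->0: no, a/aba meet in 1. 1b->1: no, a/abb meet in 1. 1b->2: ok.
ba: 2a undefined. 2a->0: ok.
bb: 2b undefined. 2b->0: no, a/bba meet in 1. 2b->1: no, a/abb meet in 1. 2b->2: ok.
All examples now run through 3 states with every (state, symbol) defined. Accept strings end in {1}, Reject strings end in {0,2}; accept={1}.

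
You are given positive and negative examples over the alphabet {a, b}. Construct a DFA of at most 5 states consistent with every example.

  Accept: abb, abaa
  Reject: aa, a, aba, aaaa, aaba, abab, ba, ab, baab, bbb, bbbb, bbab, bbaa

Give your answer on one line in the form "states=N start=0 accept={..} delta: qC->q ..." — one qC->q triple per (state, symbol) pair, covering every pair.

State merging on the prefix tree: take the shortest (then alphabetical) example prefix whose next move is undefined and point that move at state 0, else 1, else 2, ...; a target is out if some Accept/Reject pair would then sit in one state with the same input left (inseparable). If every existing state is out, open a new one.
a: 0a undefined. 0a->0: ok.
b: 0b undefined. 0b->0: no, abb/aa meet in 0. Open state 1: 0b->1.
ba: 1a undefined. 1a->0: no, abaa/aa meet in 0. 1a->1: no, abb/abab meet in 1 with "b" left. Open state 2: 1a->2.
bb: 1b undefined. 1b->0: no, abb/aa meet in 0. 1b->1: no, abb/ab meet in 1. 1b->2: no, abb/aba meet in 2. Open state 3: 1b->3.
baa: 2a undefined. 2a->0: no, abaa/aa meet in 0. 2a->1: no, abb/baab meet in 3. 2a->2: no, abaa/aba meet in 2. 2a->3: ok.
bba: 3a undefined. 3a->0: ok.
bbb: 3b undefined. 3b->0: ok.
abab: 2b undefined. 2b->0: ok.
All examples now run through 4 states with every (state, symbol) defined. Accept strings end in {3}, Reject strings end in {0,1,2}; accept={3}.

states=4 start=0 accept={3} delta: 0a->0 0b->1 1a->2 1b->3 2a->3 2b->0 3a->0 3b->0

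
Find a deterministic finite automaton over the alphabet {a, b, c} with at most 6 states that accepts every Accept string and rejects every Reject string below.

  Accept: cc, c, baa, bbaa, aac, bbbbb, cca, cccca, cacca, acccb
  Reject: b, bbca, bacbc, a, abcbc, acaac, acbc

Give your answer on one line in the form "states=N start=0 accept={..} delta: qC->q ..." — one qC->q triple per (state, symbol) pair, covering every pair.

Fold the examples into a partial DFA from state 0: repeatedly fix the first undefined (state, symbol) met by the shortest-then-alphabetical prefix, trying targets in increasing order and rejecting any under which an Accept and a Reject string meet in one state with the same remainder; add a state when all current targets are rejected. Accepting states are where Accept strings end.
a: 0a undefined. 0a->0: ok.
b: 0b undefined. 0b->0: no, baa/b meet in 0. Open state 1: 0b->1.
c: 0c undefined. 0c->0: no, cc/a meet in 0. 0c->1: no, c/b meet in 1. Open state 2: 0c->2.
ba: 1a undefined. 1a->0: no, baa/a meet in 0. 1a->1: no, baa/b meet in 1. 1a->2: ok.
bb: 1b undefined. 1b->0: no, baa/bbca meet in 2 with "a" left. 1b->1: no, bbbbb/b meet in 1. 1b->2: no, cca/bbca meet in 2 with "ca" left. Open state 3: 1b->3.
ca: 2a undefined. 2a->0: no, c/acaac meet in 2. 2a->1: no, cc/acaac meet in 2 with "c" left. 2a->2: no, cc/acaac meet in 2 with "c" left. 2a->3: ok.
cc: 2c undefined. 2c->0: no, cc/a meet in 0. 2c->1: no, cc/b meet in 1. 2c->2: ok.
abc: 1c undefined. 1c->0: ok.
acb: 2b undefined. 2b->0: no, cc/bacbc meet in 2. 2b->1: no, acccb/b meet in 1. 2b->2: no, cc/bacbc meet in 2. 2b->3: ok.
bba: 3a undefined. 3a->0: no, cc/acaac meet in 2. 3a->1: ok.
bbb: 3b undefined. 3b->0: ok.
bbc: 3c undefined. 3c->0: ok.
All examples now run through 4 states with every (state, symbol) defined. Accept strings end in {2,3}, Reject strings end in {0,1}; accept={2,3}.

states=4 start=0 accept={2,3} delta: 0a->0 0b->1 0c->2 1a->2 1b->3 1c->0 2a->3 2b->3 2c->2 3a->1 3b->0 3c->0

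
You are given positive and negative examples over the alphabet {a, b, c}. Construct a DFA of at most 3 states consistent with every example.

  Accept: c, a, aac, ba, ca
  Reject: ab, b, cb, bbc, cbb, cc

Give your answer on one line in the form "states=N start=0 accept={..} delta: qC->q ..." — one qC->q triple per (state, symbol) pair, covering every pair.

Fold the examples into a partial DFA from state 0: repeatedly fix the first undefined (state, symbol) met by the shortest-then-alphabetical prefix, trying targets in increasing order and rejecting any under which an Accept and a Reject string meet in one state with the same remainder; add a state when all current targets are rejected. Accepting states are where Accept strings end.
a: 0a undefined. 0a->0: ok.
b: 0b undefined. 0b->0: no, c/bbc meet in 0 with "c" left. Open state 1: 0b->1.
c: 0c undefined. 0c->0: no, c/cc meet in 0. 0c->1: no, c/ab meet in 1. Open state 2: 0c->2.
ba: 1a undefined. 1a->0: ok.
bb: 1b undefined. 1b->0: no, c/bbc meet in 2. 1b->1: ok.
ca: 2a undefined. 2a->0: ok.
cb: 2b undefined. 2b->0: no, a/cb meet in 0. 2b->1: ok.
cc: 2c undefined. 2c->0: no, a/cc meet in 0. 2c->1: ok.
bbc: 1c undefined. 1c->0: no, a/bbc meet in 0. 1c->1: ok.
All examples now run through 3 states with every (state, symbol) defined. Accept strings end in {0,2}, Reject strings end in {1}; accept={0,2}.

states=3 start=0 accept={0,2} delta: 0a->0 0b->1 0c->2 1a->0 1b->1 1c->1 2a->0 2b->1 2c->1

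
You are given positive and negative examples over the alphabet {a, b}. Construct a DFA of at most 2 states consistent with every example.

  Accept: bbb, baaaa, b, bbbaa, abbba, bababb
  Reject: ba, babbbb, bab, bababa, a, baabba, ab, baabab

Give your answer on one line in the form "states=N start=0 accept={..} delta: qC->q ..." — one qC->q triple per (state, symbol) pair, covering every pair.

Grow the machine one transition at a time. Run the examples from 0; the earliest place one falls off (shortest prefix, ties alphabetical) gets sent to the lowest-numbered state that keeps every Accept/Reject pair distinguishable — a pair clashes when both reach the same state with identical unread suffix — and to a fresh state only if none does.
a: 0a undefined. 0a->0: no, b/ab meet in 0 with "b" left. Open state 1: 0a->1.
b: 0b undefined. 0b->0: ok.
ab: 1b undefined. 1b->0: no, bbb/babbbb meet in 0. 1b->1: ok.
baa: 1a undefined. 1a->0: ok.
All examples now run through 2 states with every (state, symbol) defined. Accept strings end in {0}, Reject strings end in {1}; accept={0}.

states=2 start=0 accept={0} delta: 0a->1 0b->0 1a->0 1b->1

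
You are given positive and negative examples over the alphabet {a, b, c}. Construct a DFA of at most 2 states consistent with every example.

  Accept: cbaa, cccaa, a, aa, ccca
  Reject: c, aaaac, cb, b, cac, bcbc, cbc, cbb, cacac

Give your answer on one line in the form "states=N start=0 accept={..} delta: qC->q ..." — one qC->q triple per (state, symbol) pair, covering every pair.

states=2 start=0 accept={0} delta: 0a->0 0b->1 0c->1 1a->0 1b->1 1c->1

State merging on the prefix tree: take the shortest (then alphabetical) example prefix whose next move is undefined and point that move at state 0, else 1, else 2, ...; a target is out if some Accept/Reject pair would then sit in one state with the same input left (inseparable). If every existing state is out, open a new one.
a: 0a undefined. 0a->0: ok.
b: 0b undefined. 0b->0: no, a/b meet in 0. Open state 1: 0b->1.
c: 0c undefined. 0c->0: no, cccaa/c meet in 0. 0c->1: ok.
bc: 1c undefined. 1c->0: no, a/bcbc meet in 0. 1c->1: ok.
ca: 1a undefined. 1a->0: ok.
cb: 1b undefined. 1b->0: no, cbaa/cb meet in 0. 1b->1: ok.
All examples now run through 2 states with every (state, symbol) defined. Accept strings end in {0}, Reject strings end in {1}; accept={0}.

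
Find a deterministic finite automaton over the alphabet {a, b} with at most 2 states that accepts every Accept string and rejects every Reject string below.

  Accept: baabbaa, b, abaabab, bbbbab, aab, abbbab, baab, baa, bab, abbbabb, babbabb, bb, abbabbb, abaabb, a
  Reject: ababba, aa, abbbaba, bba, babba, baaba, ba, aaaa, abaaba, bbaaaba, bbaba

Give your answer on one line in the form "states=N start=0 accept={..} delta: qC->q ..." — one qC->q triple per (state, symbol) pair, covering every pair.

Fold the examples into a partial DFA from state 0: repeatedly fix the first undefined (state, symbol) met by the shortest-then-alphabetical prefix, trying targets in increasing order and rejecting any under which an Accept and a Reject string meet in one state with the same remainder; add a state when all current targets are rejected. Accepting states are where Accept strings end.
a: 0a undefined. 0a->0: no, a/aa meet in 0. Open state 1: 0a->1.
b: 0b undefined. 0b->0: no, baa/aa meet in 1 with "a" left. 0b->1: ok.
aa: 1a undefined. 1a->0: ok.
ab: 1b undefined. 1b->0: no, baabbaa/abbbaba meet in 1. 1b->1: ok.
All examples now run through 2 states with every (state, symbol) defined. Accept strings end in {1}, Reject strings end in {0}; accept={1}.

states=2 start=0 accept={1} delta: 0a->1 0b->1 1a->0 1b->1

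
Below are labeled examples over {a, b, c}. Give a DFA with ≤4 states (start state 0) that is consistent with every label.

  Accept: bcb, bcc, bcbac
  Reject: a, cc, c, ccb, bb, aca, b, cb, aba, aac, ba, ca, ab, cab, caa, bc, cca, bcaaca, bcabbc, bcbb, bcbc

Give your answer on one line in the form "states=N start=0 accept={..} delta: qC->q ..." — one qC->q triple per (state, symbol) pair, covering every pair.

states=4 start=0 accept={3} delta: 0a->0 0b->1 0c->0 1a->0 1b->0 1c->2 2a->0 2b->3 2c->3 3a->2 3b->0 3c->0

Fold the examples into a partial DFA from state 0: repeatedly fix the first undefined (state, symbol) met by the shortest-then-alphabetical prefix, trying targets in increasing order and rejecting any under which an Accept and a Reject string meet in one state with the same remainder; add a state when all current targets are rejected. Accepting states are where Accept strings end.
a: 0a undefined. 0a->0: ok.
b: 0b undefined. 0b->0: no, bcb/cb meet in 0 with "cb" left. Open state 1: 0b->1.
c: 0c undefined. 0c->0: ok.
ba: 1a undefined. 1a->0: ok.
bb: 1b undefined. 1b->0: ok.
bc: 1c undefined. 1c->0: no, bcb/ccb meet in 1. 1c->1: no, bcb/a meet in 0. Open state 2: 1c->2.
bca: 2a undefined. 2a->0: ok.
bcb: 2b undefined. 2b->0: no, bcb/a meet in 0. 2b->1: no, bcb/ccb meet in 1. 2b->2: no, bcb/bc meet in 2. Open state 3: 2b->3.
bcc: 2c undefined. 2c->0: no, bcc/a meet in 0. 2c->1: no, bcc/ccb meet in 1. 2c->2: no, bcc/bc meet in 2. 2c->3: ok.
bcba: 3a undefined. 3a->0: no, bcbac/a meet in 0. 3a->1: no, bcbac/bc meet in 2. 3a->2: ok.
bcbb: 3b undefined. 3b->0: ok.
bcbc: 3c undefined. 3c->0: ok.
All examples now run through 4 states with every (state, symbol) defined. Accept strings end in {3}, Reject strings end in {0,1,2}; accept={3}.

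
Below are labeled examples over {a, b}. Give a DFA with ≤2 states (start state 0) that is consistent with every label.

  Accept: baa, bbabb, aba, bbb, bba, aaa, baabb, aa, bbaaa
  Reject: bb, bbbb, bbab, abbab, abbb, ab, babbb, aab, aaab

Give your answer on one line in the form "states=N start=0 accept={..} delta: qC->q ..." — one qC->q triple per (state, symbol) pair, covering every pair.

states=2 start=0 accept={1} delta: 0a->1 0b->1 1a->1 1b->0

State merging on the prefix tree: take the shortest (then alphabetical) example prefix whose next move is undefined and point that move at state 0, else 1, else 2, ...; a target is out if some Accept/Reject pair would then sit in one state with the same input left (inseparable). If every existing state is out, open a new one.
a: 0a undefined. 0a->0: no, bbb/abbb meet in 0 with "bbb" left. Open state 1: 0a->1.
b: 0b undefined. 0b->0: no, bbb/bb meet in 0. 0b->1: ok.
aa: 1a undefined. 1a->0: no, baa/aab meet in 1. 1a->1: ok.
ab: 1b undefined. 1b->0: ok.
All examples now run through 2 states with every (state, symbol) defined. Accept strings end in {1}, Reject strings end in {0}; accept={1}.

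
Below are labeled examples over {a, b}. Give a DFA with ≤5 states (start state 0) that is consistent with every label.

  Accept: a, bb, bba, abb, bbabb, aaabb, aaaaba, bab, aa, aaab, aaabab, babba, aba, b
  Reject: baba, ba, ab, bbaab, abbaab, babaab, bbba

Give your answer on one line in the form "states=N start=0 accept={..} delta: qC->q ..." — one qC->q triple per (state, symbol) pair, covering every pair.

Fold the examples into a partial DFA from state 0: repeatedly fix the first undefined (state, symbol) met by the shortest-then-alphabetical prefix, trying targets in increasing order and rejecting any under which an Accept and a Reject string meet in one state with the same remainder; add a state when all current targets are rejected. Accepting states are where Accept strings end.
a: 0a undefined. 0a->0: no, aaaaba/ba meet in 0 with "ba" left. Open state 1: 0a->1.
b: 0b undefined. 0b->0: no, a/ba meet in 1. 0b->1: no, bb/ab meet in 1 with "b" left. Open state 2: 0b->2.
aa: 1a undefined. 1a->0: no, aaaaba/ba meet in 2 with "a" left. 1a->1: no, aaab/ab meet in 1 with "b" left. 1a->2: ok.
ab: 1b undefined. 1b->0: ok.
ba: 2a undefined. 2a->0: ok.
bb: 2b undefined. 2b->0: no, bb/baba meet in 0. 2b->1: no, a/bbba meet in 1. 2b->2: no, bba/baba meet in 0. Open state 3: 2b->3.
bba: 3a undefined. 3a->0: no, bba/baba meet in 0. 3a->1: no, bb/bbaab meet in 3. 3a->2: no, bba/bbaab meet in 2. 3a->3: ok.
bbb: 3b undefined. 3b->0: no, a/bbba meet in 1. 3b->1: no, a/bbaab meet in 1. 3b->2: no, abb/bbaab meet in 2. 3b->3: no, bb/bbaab meet in 3. Open state 4: 3b->4.
bbba: 4a undefined. 4a->0: ok.
bbabb: 4b undefined. 4b->0: no, bbabb/baba meet in 0. 4b->1: ok.
All examples now run through 5 states with every (state, symbol) defined. Accept strings end in {1,2,3}, Reject strings end in {0,4}; accept={1,2,3}.

states=5 start=0 accept={1,2,3} delta: 0a->1 0b->2 1a->2 1b->0 2a->0 2b->3 3a->3 3b->4 4a->0 4b->1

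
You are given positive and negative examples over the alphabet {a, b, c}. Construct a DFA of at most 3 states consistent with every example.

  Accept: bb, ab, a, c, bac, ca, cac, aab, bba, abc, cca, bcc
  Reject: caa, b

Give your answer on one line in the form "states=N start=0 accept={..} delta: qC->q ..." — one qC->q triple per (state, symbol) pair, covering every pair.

State merging on the prefix tree: take the shortest (then alphabetical) example prefix whose next move is undefined and point that move at state 0, else 1, else 2, ...; a target is out if some Accept/Reject pair would then sit in one state with the same input left (inseparable). If every existing state is out, open a new one.
a: 0a undefined. 0a->0: no, ab/b meet in 0 with "b" left. Open state 1: 0a->1.
b: 0b undefined. 0b->0: no, bb/b meet in 0. 0b->1: no, a/b meet in 1. Open state 2: 0b->2.
c: 0c undefined. 0c->0: ok.
aa: 1a undefined. 1a->0: no, c/caa meet in 0. 1a->1: no, a/caa meet in 1. 1a->2: ok.
ab: 1b undefined. 1b->0: ok.
ba: 2a undefined. 2a->0: ok.
bb: 2b undefined. 2b->0: ok.
bc: 2c undefined. 2c->0: ok.
cac: 1c undefined. 1c->0: ok.
All examples now run through 3 states with every (state, symbol) defined. Accept strings end in {0,1}, Reject strings end in {2}; accept={0,1}.

states=3 start=0 accept={0,1} delta: 0a->1 0b->2 0c->0 1a->2 1b->0 1c->0 2a->0 2b->0 2c->0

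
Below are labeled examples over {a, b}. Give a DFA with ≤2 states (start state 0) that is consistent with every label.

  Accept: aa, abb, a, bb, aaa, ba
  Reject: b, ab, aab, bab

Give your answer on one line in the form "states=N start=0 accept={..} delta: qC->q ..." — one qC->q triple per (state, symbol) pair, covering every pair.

Fold the examples into a partial DFA from state 0: repeatedly fix the first undefined (state, symbol) met by the shortest-then-alphabetical prefix, trying targets in increasing order and rejecting any under which an Accept and a Reject string meet in one state with the same remainder; add a state when all current targets are rejected. Accepting states are where Accept strings end.
a: 0a undefined. 0a->0: ok.
b: 0b undefined. 0b->0: no, aa/b meet in 0. Open state 1: 0b->1.
ba: 1a undefined. 1a->0: ok.
bb: 1b undefined. 1b->0: ok.
All examples now run through 2 states with every (state, symbol) defined. Accept strings end in {0}, Reject strings end in {1}; accept={0}.

states=2 start=0 accept={0} delta: 0a->0 0b->1 1a->0 1b->0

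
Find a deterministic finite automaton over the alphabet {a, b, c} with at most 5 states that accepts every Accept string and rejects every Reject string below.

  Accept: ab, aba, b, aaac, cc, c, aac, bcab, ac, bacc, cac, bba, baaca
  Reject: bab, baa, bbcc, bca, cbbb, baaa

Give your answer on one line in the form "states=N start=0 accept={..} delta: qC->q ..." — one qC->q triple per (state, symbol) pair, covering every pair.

states=5 start=0 accept={0,1,2} delta: 0a->0 0b->1 0c->0 1a->2 1b->3 1c->2 2a->4 2b->3 2c->0 3a->0 3b->3 3c->3 4a->3 4b->0 4c->0

Grow the machine one transition at a time. Run the examples from 0; the earliest place one falls off (shortest prefix, ties alphabetical) gets sent to the lowest-numbered state that keeps every Accept/Reject pair distinguishable — a pair clashes when both reach the same state with identical unread suffix — and to a fresh state only if none does.
a: 0a undefined. 0a->0: ok.
b: 0b undefined. 0b->0: no, ab/bab meet in 0. Open state 1: 0b->1.
c: 0c undefined. 0c->0: ok.
ba: 1a undefined. 1a->0: no, ab/bab meet in 1. 1a->1: no, ab/baa meet in 1. Open state 2: 1a->2.
bb: 1b undefined. 1b->0: no, ab/cbbb meet in 1. 1b->1: no, ab/cbbb meet in 1. 1b->2: no, bacc/bbcc meet in 2 with "cc" left. Open state 3: 1b->3.
bc: 1c undefined. 1c->0: no, aaac/bca meet in 0. 1c->1: no, aba/bca meet in 2. 1c->2: ok.
baa: 2a undefined. 2a->0: no, aaac/baa meet in 0. 2a->1: no, ab/baa meet in 1. 2a->2: no, aba/baa meet in 2. 2a->3: no, bcab/cbbb meet in 3 with "b" left. Open state 4: 2a->4.
bab: 2b undefined. 2b->0: no, aaac/bab meet in 0. 2b->1: no, ab/bab meet in 1. 2b->2: no, aba/bab meet in 2. 2b->3: ok.
bac: 2c undefined. 2c->0: ok.
bba: 3a undefined. 3a->0: ok.
bbc: 3c undefined. 3c->0: no, aaac/bbcc meet in 0. 3c->1: no, aba/bbcc meet in 2. 3c->2: no, aaac/bbcc meet in 0. 3c->3: ok.
baaa: 4a undefined. 4a->0: no, aaac/baaa meet in 0. 4a->1: no, ab/baaa meet in 1. 4a->2: no, aba/baaa meet in 2. 4a->3: ok.
baac: 4c undefined. 4c->0: ok.
bcab: 4b undefined. 4b->0: ok.
cbbb: 3b undefined. 3b->0: no, aaac/cbbb meet in 0. 3b->1: no, ab/cbbb meet in 1. 3b->2: no, aba/cbbb meet in 2. 3b->3: ok.
All examples now run through 5 states with every (state, symbol) defined. Accept strings end in {0,1,2}, Reject strings end in {3,4}; accept={0,1,2}.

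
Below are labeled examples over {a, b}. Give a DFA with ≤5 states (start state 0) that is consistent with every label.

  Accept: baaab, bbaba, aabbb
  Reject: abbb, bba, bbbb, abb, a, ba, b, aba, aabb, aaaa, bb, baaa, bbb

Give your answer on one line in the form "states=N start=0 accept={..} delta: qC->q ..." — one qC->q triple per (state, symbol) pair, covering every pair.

states=4 start=0 accept={0,3} delta: 0a->1 0b->1 1a->2 1b->1 2a->1 2b->3 3a->0 3b->2

Fold the examples into a partial DFA from state 0: repeatedly fix the first undefined (state, symbol) met by the shortest-then-alphabetical prefix, trying targets in increasing order and rejecting any under which an Accept and a Reject string meet in one state with the same remainder; add a state when all current targets are rejected. Accepting states are where Accept strings end.
a: 0a undefined. 0a->0: no, aabbb/abbb meet in 0 with "bbb" left. Open state 1: 0a->1.
b: 0b undefined. 0b->0: no, bbaba/aba meet in 1 with "ba" left. 0b->1: ok.
aa: 1a undefined. 1a->0: no, baaab/a meet in 1. 1a->1: no, baaab/bb meet in 1 with "b" left. Open state 2: 1a->2.
ab: 1b undefined. 1b->0: no, bbaba/bba meet in 1. 1b->1: ok.
aaa: 2a undefined. 2a->0: no, baaab/abbb meet in 1. 2a->1: ok.
aab: 2b undefined. 2b->0: no, bbaba/abbb meet in 1. 2b->1: no, baaab/abbb meet in 1. 2b->2: no, baaab/bba meet in 2. Open state 3: 2b->3.
aabb: 3b undefined. 3b->0: no, aabbb/abbb meet in 1. 3b->1: no, aabbb/abbb meet in 1. 3b->2: ok.
bbaba: 3a undefined. 3a->0: ok.
All examples now run through 4 states with every (state, symbol) defined. Accept strings end in {0,3}, Reject strings end in {1,2}; accept={0,3}.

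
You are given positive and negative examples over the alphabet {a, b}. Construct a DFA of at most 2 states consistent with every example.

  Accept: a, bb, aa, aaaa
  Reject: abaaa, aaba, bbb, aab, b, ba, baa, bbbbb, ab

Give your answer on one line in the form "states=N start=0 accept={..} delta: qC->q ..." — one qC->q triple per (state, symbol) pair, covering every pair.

states=2 start=0 accept={0} delta: 0a->0 0b->1 1a->1 1b->0

State merging on the prefix tree: take the shortest (then alphabetical) example prefix whose next move is undefined and point that move at state 0, else 1, else 2, ...; a target is out if some Accept/Reject pair would then sit in one state with the same input left (inseparable). If every existing state is out, open a new one.
a: 0a undefined. 0a->0: ok.
b: 0b undefined. 0b->0: no, a/abaaa meet in 0. Open state 1: 0b->1.
ba: 1a undefined. 1a->0: no, a/abaaa meet in 0. 1a->1: ok.
bb: 1b undefined. 1b->0: ok.
All examples now run through 2 states with every (state, symbol) defined. Accept strings end in {0}, Reject strings end in {1}; accept={0}.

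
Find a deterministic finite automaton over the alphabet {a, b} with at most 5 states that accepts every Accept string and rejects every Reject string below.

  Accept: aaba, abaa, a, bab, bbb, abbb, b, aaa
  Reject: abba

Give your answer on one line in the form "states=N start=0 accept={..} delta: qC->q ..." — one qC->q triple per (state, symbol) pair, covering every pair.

states=3 start=0 accept={0,1} delta: 0a->0 0b->1 1a->0 1b->2 2a->2 2b->0

State merging on the prefix tree: take the shortest (then alphabetical) example prefix whose next move is undefined and point that move at state 0, else 1, else 2, ...; a target is out if some Accept/Reject pair would then sit in one state with the same input left (inseparable). If every existing state is out, open a new one.
a: 0a undefined. 0a->0: ok.
b: 0b undefined. 0b->0: no, aaba/abba meet in 0. Open state 1: 0b->1.
ba: 1a undefined. 1a->0: ok.
bb: 1b undefined. 1b->0: no, aaba/abba meet in 0. 1b->1: no, aaba/abba meet in 0. Open state 2: 1b->2.
bbb: 2b undefined. 2b->0: ok.
abba: 2a undefined. 2a->0: no, aaba/abba meet in 0. 2a->1: no, bab/abba meet in 1. 2a->2: ok.
All examples now run through 3 states with every (state, symbol) defined. Accept strings end in {0,1}, Reject strings end in {2}; accept={0,1}.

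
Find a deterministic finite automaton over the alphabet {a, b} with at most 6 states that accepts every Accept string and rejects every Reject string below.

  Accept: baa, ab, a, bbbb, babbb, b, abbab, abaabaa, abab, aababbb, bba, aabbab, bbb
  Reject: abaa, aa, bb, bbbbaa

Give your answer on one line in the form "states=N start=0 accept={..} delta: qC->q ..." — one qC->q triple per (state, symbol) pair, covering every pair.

Grow the machine one transition at a time. Run the examples from 0; the earliest place one falls off (shortest prefix, ties alphabetical) gets sent to the lowest-numbered state that keeps every Accept/Reject pair distinguishable — a pair clashes when both reach the same state with identical unread suffix — and to a fresh state only if none does.
a: 0a undefined. 0a->0: no, baa/abaa meet in 0 with "baa" left. Open state 1: 0a->1.
b: 0b undefined. 0b->0: no, baa/aa meet in 1 with "a" left. 0b->1: no, ab/bb meet in 1 with "b" left. Open state 2: 0b->2.
aa: 1a undefined. 1a->0: ok.
ab: 1b undefined. 1b->0: no, ab/abaa meet in 0. 1b->1: no, ab/abaa meet in 1. 1b->2: no, baa/abaa meet in 2 with "aa" left. Open state 3: 1b->3.
ba: 2a undefined. 2a->0: ok.
bb: 2b undefined. 2b->0: no, bbbb/aa meet in 0. 2b->1: no, baa/bb meet in 1. 2b->2: no, baa/bbbbaa meet in 1. 2b->3: no, ab/bb meet in 3. Open state 4: 2b->4.
aba: 3a undefined. 3a->0: no, baa/abaa meet in 1. 3a->1: ok.
abb: 3b undefined. 3b->0: ok.
bba: 4a undefined. 4a->0: no, bba/abaa meet in 0. 4a->1: ok.
bbb: 4b undefined. 4b->0: no, baa/bbbbaa meet in 1. 4b->1: ok.
All examples now run through 5 states with every (state, symbol) defined. Accept strings end in {1,2,3}, Reject strings end in {0,4}; accept={1,2,3}.

states=5 start=0 accept={1,2,3} delta: 0a->1 0b->2 1a->0 1b->3 2a->0 2b->4 3a->1 3b->0 4a->1 4b->1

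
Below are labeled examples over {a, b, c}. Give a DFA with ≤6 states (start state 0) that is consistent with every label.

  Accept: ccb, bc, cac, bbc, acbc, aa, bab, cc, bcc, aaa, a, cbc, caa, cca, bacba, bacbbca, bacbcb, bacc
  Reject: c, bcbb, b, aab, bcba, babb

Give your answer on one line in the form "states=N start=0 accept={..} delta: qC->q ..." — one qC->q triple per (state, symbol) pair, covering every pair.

Fold the examples into a partial DFA from state 0: repeatedly fix the first undefined (state, symbol) met by the shortest-then-alphabetical prefix, trying targets in increasing order and rejecting any under which an Accept and a Reject string meet in one state with the same remainder; add a state when all current targets are rejected. Accepting states are where Accept strings end.
a: 0a undefined. 0a->0: ok.
b: 0b undefined. 0b->0: no, bc/c meet in 0 with "c" left. Open state 1: 0b->1.
c: 0c undefined. 0c->0: no, ccb/b meet in 1. 0c->1: ok.
ba: 1a undefined. 1a->0: no, cac/c meet in 1. 1a->1: no, caa/c meet in 1. Open state 2: 1a->2.
bb: 1b undefined. 1b->0: no, bbc/c meet in 1. 1b->1: ok.
bc: 1c undefined. 1c->0: no, ccb/c meet in 1. 1c->1: no, ccb/c meet in 1. 1c->2: ok.
bab: 2b undefined. 2b->0: no, ccb/bcba meet in 0. 2b->1: no, ccb/c meet in 1. 2b->2: no, ccb/bcbb meet in 2. Open state 3: 2b->3.
bac: 2c undefined. 2c->0: no, bacc/c meet in 1. 2c->1: no, cac/c meet in 1. 2c->2: no, bacba/bcba meet in 3 with "a" left. 2c->3: ok.
caa: 2a undefined. 2a->0: ok.
babb: 3b undefined. 3b->0: no, aa/bcbb meet in 0. 3b->1: ok.
bacc: 3c undefined. 3c->0: ok.
bcba: 3a undefined. 3a->0: no, aa/bcba meet in 0. 3a->1: ok.
All examples now run through 4 states with every (state, symbol) defined. Accept strings end in {0,2,3}, Reject strings end in {1}; accept={0,2,3}.

states=4 start=0 accept={0,2,3} delta: 0a->0 0b->1 0c->1 1a->2 1b->1 1c->2 2a->0 2b->3 2c->3 3a->1 3b->1 3c->0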